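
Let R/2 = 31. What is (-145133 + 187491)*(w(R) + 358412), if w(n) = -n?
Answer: 15178989300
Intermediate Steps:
R = 62 (R = 2*31 = 62)
(-145133 + 187491)*(w(R) + 358412) = (-145133 + 187491)*(-1*62 + 358412) = 42358*(-62 + 358412) = 42358*358350 = 15178989300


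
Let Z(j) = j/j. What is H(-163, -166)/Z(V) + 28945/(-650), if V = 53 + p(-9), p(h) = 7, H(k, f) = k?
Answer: -26979/130 ≈ -207.53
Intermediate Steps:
V = 60 (V = 53 + 7 = 60)
Z(j) = 1
H(-163, -166)/Z(V) + 28945/(-650) = -163/1 + 28945/(-650) = -163*1 + 28945*(-1/650) = -163 - 5789/130 = -26979/130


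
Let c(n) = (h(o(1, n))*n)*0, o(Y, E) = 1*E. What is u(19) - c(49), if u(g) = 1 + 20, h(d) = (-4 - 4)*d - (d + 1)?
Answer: 21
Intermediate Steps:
o(Y, E) = E
h(d) = -1 - 9*d (h(d) = -8*d - (1 + d) = -8*d + (-1 - d) = -1 - 9*d)
u(g) = 21
c(n) = 0 (c(n) = ((-1 - 9*n)*n)*0 = (n*(-1 - 9*n))*0 = 0)
u(19) - c(49) = 21 - 1*0 = 21 + 0 = 21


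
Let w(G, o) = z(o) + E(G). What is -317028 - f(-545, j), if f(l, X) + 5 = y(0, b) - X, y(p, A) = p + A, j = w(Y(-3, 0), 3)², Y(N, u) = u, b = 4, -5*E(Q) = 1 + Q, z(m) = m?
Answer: -7925479/25 ≈ -3.1702e+5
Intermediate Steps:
E(Q) = -⅕ - Q/5 (E(Q) = -(1 + Q)/5 = -⅕ - Q/5)
w(G, o) = -⅕ + o - G/5 (w(G, o) = o + (-⅕ - G/5) = -⅕ + o - G/5)
j = 196/25 (j = (-⅕ + 3 - ⅕*0)² = (-⅕ + 3 + 0)² = (14/5)² = 196/25 ≈ 7.8400)
y(p, A) = A + p
f(l, X) = -1 - X (f(l, X) = -5 + ((4 + 0) - X) = -5 + (4 - X) = -1 - X)
-317028 - f(-545, j) = -317028 - (-1 - 1*196/25) = -317028 - (-1 - 196/25) = -317028 - 1*(-221/25) = -317028 + 221/25 = -7925479/25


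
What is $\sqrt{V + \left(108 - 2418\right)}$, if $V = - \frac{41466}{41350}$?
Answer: $\frac{3 i \sqrt{4390449549}}{4135} \approx 48.073 i$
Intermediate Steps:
$V = - \frac{20733}{20675}$ ($V = \left(-41466\right) \frac{1}{41350} = - \frac{20733}{20675} \approx -1.0028$)
$\sqrt{V + \left(108 - 2418\right)} = \sqrt{- \frac{20733}{20675} + \left(108 - 2418\right)} = \sqrt{- \frac{20733}{20675} - 2310} = \sqrt{- \frac{47779983}{20675}} = \frac{3 i \sqrt{4390449549}}{4135}$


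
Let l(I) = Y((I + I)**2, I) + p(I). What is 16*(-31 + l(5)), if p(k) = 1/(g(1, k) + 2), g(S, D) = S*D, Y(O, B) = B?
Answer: -2896/7 ≈ -413.71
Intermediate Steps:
g(S, D) = D*S
p(k) = 1/(2 + k) (p(k) = 1/(k*1 + 2) = 1/(k + 2) = 1/(2 + k))
l(I) = I + 1/(2 + I)
16*(-31 + l(5)) = 16*(-31 + (1 + 5*(2 + 5))/(2 + 5)) = 16*(-31 + (1 + 5*7)/7) = 16*(-31 + (1 + 35)/7) = 16*(-31 + (1/7)*36) = 16*(-31 + 36/7) = 16*(-181/7) = -2896/7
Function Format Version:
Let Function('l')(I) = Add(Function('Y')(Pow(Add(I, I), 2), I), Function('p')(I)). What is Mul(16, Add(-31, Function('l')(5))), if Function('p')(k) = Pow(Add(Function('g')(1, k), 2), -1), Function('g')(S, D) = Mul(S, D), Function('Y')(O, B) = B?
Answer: Rational(-2896, 7) ≈ -413.71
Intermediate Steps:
Function('g')(S, D) = Mul(D, S)
Function('p')(k) = Pow(Add(2, k), -1) (Function('p')(k) = Pow(Add(Mul(k, 1), 2), -1) = Pow(Add(k, 2), -1) = Pow(Add(2, k), -1))
Function('l')(I) = Add(I, Pow(Add(2, I), -1))
Mul(16, Add(-31, Function('l')(5))) = Mul(16, Add(-31, Mul(Pow(Add(2, 5), -1), Add(1, Mul(5, Add(2, 5)))))) = Mul(16, Add(-31, Mul(Pow(7, -1), Add(1, Mul(5, 7))))) = Mul(16, Add(-31, Mul(Rational(1, 7), Add(1, 35)))) = Mul(16, Add(-31, Mul(Rational(1, 7), 36))) = Mul(16, Add(-31, Rational(36, 7))) = Mul(16, Rational(-181, 7)) = Rational(-2896, 7)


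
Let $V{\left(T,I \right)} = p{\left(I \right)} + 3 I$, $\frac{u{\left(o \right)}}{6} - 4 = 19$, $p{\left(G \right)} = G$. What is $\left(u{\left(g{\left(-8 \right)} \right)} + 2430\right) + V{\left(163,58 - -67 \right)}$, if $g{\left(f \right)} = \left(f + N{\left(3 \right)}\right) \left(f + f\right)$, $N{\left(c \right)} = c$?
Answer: $3068$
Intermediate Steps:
$g{\left(f \right)} = 2 f \left(3 + f\right)$ ($g{\left(f \right)} = \left(f + 3\right) \left(f + f\right) = \left(3 + f\right) 2 f = 2 f \left(3 + f\right)$)
$u{\left(o \right)} = 138$ ($u{\left(o \right)} = 24 + 6 \cdot 19 = 24 + 114 = 138$)
$V{\left(T,I \right)} = 4 I$ ($V{\left(T,I \right)} = I + 3 I = 4 I$)
$\left(u{\left(g{\left(-8 \right)} \right)} + 2430\right) + V{\left(163,58 - -67 \right)} = \left(138 + 2430\right) + 4 \left(58 - -67\right) = 2568 + 4 \left(58 + 67\right) = 2568 + 4 \cdot 125 = 2568 + 500 = 3068$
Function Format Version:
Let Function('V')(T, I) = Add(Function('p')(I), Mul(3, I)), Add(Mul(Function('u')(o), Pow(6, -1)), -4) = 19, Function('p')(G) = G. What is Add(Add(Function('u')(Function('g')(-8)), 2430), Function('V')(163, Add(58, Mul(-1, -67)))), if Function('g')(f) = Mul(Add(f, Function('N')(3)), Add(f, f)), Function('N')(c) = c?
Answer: 3068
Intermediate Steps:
Function('g')(f) = Mul(2, f, Add(3, f)) (Function('g')(f) = Mul(Add(f, 3), Add(f, f)) = Mul(Add(3, f), Mul(2, f)) = Mul(2, f, Add(3, f)))
Function('u')(o) = 138 (Function('u')(o) = Add(24, Mul(6, 19)) = Add(24, 114) = 138)
Function('V')(T, I) = Mul(4, I) (Function('V')(T, I) = Add(I, Mul(3, I)) = Mul(4, I))
Add(Add(Function('u')(Function('g')(-8)), 2430), Function('V')(163, Add(58, Mul(-1, -67)))) = Add(Add(138, 2430), Mul(4, Add(58, Mul(-1, -67)))) = Add(2568, Mul(4, Add(58, 67))) = Add(2568, Mul(4, 125)) = Add(2568, 500) = 3068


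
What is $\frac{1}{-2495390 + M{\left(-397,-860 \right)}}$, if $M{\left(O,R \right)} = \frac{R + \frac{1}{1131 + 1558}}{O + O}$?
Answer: $- \frac{2135066}{5327820033201} \approx -4.0074 \cdot 10^{-7}$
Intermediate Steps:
$M{\left(O,R \right)} = \frac{\frac{1}{2689} + R}{2 O}$ ($M{\left(O,R \right)} = \frac{R + \frac{1}{2689}}{2 O} = \left(R + \frac{1}{2689}\right) \frac{1}{2 O} = \left(\frac{1}{2689} + R\right) \frac{1}{2 O} = \frac{\frac{1}{2689} + R}{2 O}$)
$\frac{1}{-2495390 + M{\left(-397,-860 \right)}} = \frac{1}{-2495390 + \frac{1 + 2689 \left(-860\right)}{5378 \left(-397\right)}} = \frac{1}{-2495390 + \frac{1}{5378} \left(- \frac{1}{397}\right) \left(1 - 2312540\right)} = \frac{1}{-2495390 + \frac{1}{5378} \left(- \frac{1}{397}\right) \left(-2312539\right)} = \frac{1}{-2495390 + \frac{2312539}{2135066}} = \frac{1}{- \frac{5327820033201}{2135066}} = - \frac{2135066}{5327820033201}$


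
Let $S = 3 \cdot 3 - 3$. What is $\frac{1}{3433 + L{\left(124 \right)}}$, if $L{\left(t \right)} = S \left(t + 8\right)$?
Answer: $\frac{1}{4225} \approx 0.00023669$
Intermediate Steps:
$S = 6$ ($S = 9 - 3 = 6$)
$L{\left(t \right)} = 48 + 6 t$ ($L{\left(t \right)} = 6 \left(t + 8\right) = 6 \left(8 + t\right) = 48 + 6 t$)
$\frac{1}{3433 + L{\left(124 \right)}} = \frac{1}{3433 + \left(48 + 6 \cdot 124\right)} = \frac{1}{3433 + \left(48 + 744\right)} = \frac{1}{3433 + 792} = \frac{1}{4225}$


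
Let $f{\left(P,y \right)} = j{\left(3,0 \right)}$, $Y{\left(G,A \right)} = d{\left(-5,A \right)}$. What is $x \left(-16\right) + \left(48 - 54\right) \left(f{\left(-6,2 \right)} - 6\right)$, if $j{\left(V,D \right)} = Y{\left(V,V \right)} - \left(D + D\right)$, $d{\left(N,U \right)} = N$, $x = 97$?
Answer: $-1486$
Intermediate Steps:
$Y{\left(G,A \right)} = -5$
$j{\left(V,D \right)} = -5 - 2 D$ ($j{\left(V,D \right)} = -5 - \left(D + D\right) = -5 - 2 D$)
$f{\left(P,y \right)} = -5$ ($f{\left(P,y \right)} = -5 - 0 = -5 + 0 = -5$)
$x \left(-16\right) + \left(48 - 54\right) \left(f{\left(-6,2 \right)} - 6\right) = 97 \left(-16\right) + \left(48 - 54\right) \left(-5 - 6\right) = -1552 - -66 = -1552 + 66 = -1486$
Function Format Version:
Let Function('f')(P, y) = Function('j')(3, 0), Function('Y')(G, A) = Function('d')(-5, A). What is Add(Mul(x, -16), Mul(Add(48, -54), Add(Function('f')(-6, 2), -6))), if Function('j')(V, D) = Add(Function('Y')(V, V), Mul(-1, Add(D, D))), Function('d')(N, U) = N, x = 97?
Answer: -1486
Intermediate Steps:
Function('Y')(G, A) = -5
Function('j')(V, D) = Add(-5, Mul(-2, D)) (Function('j')(V, D) = Add(-5, Mul(-1, Add(D, D))) = Add(-5, Mul(-1, Mul(2, D))) = Add(-5, Mul(-2, D)))
Function('f')(P, y) = -5 (Function('f')(P, y) = Add(-5, Mul(-2, 0)) = Add(-5, 0) = -5)
Add(Mul(x, -16), Mul(Add(48, -54), Add(Function('f')(-6, 2), -6))) = Add(Mul(97, -16), Mul(Add(48, -54), Add(-5, -6))) = Add(-1552, Mul(-6, -11)) = Add(-1552, 66) = -1486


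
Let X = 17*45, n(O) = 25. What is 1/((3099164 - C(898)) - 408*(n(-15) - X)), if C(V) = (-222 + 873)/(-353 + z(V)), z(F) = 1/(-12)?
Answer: 4237/14410400720 ≈ 2.9402e-7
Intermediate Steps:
z(F) = -1/12
C(V) = -7812/4237 (C(V) = (-222 + 873)/(-353 - 1/12) = 651/(-4237/12) = 651*(-12/4237) = -7812/4237)
X = 765
1/((3099164 - C(898)) - 408*(n(-15) - X)) = 1/((3099164 - 1*(-7812/4237)) - 408*(25 - 1*765)) = 1/((3099164 + 7812/4237) - 408*(25 - 765)) = 1/(13131165680/4237 - 408*(-740)) = 1/(13131165680/4237 + 301920) = 1/(14410400720/4237) = 4237/14410400720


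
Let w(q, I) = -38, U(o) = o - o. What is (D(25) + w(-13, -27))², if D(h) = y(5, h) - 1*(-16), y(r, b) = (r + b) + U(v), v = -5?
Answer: 64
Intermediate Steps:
U(o) = 0
y(r, b) = b + r (y(r, b) = (r + b) + 0 = (b + r) + 0 = b + r)
D(h) = 21 + h (D(h) = (h + 5) - 1*(-16) = (5 + h) + 16 = 21 + h)
(D(25) + w(-13, -27))² = ((21 + 25) - 38)² = (46 - 38)² = 8² = 64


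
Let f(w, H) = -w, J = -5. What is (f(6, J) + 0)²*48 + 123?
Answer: 1851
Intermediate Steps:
(f(6, J) + 0)²*48 + 123 = (-1*6 + 0)²*48 + 123 = (-6 + 0)²*48 + 123 = (-6)²*48 + 123 = 36*48 + 123 = 1728 + 123 = 1851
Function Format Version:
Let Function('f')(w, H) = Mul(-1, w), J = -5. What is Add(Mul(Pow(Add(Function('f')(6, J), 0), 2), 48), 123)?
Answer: 1851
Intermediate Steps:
Add(Mul(Pow(Add(Function('f')(6, J), 0), 2), 48), 123) = Add(Mul(Pow(Add(Mul(-1, 6), 0), 2), 48), 123) = Add(Mul(Pow(Add(-6, 0), 2), 48), 123) = Add(Mul(Pow(-6, 2), 48), 123) = Add(Mul(36, 48), 123) = Add(1728, 123) = 1851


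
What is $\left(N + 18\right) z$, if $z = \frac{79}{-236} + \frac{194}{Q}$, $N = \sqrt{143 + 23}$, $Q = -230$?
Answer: $- \frac{287793}{13570} - \frac{31977 \sqrt{166}}{27140} \approx -36.388$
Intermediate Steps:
$N = \sqrt{166} \approx 12.884$
$z = - \frac{31977}{27140}$ ($z = \frac{79}{-236} + \frac{194}{-230} = 79 \left(- \frac{1}{236}\right) + 194 \left(- \frac{1}{230}\right) = - \frac{79}{236} - \frac{97}{115} = - \frac{31977}{27140} \approx -1.1782$)
$\left(N + 18\right) z = \left(\sqrt{166} + 18\right) \left(- \frac{31977}{27140}\right) = \left(18 + \sqrt{166}\right) \left(- \frac{31977}{27140}\right) = - \frac{287793}{13570} - \frac{31977 \sqrt{166}}{27140}$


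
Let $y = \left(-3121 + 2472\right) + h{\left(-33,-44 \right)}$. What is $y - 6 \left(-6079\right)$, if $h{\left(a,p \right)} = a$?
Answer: $35792$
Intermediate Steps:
$y = -682$ ($y = \left(-3121 + 2472\right) - 33 = -649 - 33 = -682$)
$y - 6 \left(-6079\right) = -682 - 6 \left(-6079\right) = -682 - -36474 = -682 + 36474 = 35792$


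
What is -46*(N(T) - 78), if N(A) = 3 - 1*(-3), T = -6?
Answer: 3312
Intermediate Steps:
N(A) = 6 (N(A) = 3 + 3 = 6)
-46*(N(T) - 78) = -46*(6 - 78) = -46*(-72) = 3312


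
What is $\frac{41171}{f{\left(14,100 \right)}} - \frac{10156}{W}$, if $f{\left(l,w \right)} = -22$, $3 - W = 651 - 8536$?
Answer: $- \frac{40622535}{21692} \approx -1872.7$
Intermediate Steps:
$W = 7888$ ($W = 3 - \left(651 - 8536\right) = 3 - -7885 = 3 + 7885 = 7888$)
$\frac{41171}{f{\left(14,100 \right)}} - \frac{10156}{W} = \frac{41171}{-22} - \frac{10156}{7888} = 41171 \left(- \frac{1}{22}\right) - \frac{2539}{1972} = - \frac{41171}{22} - \frac{2539}{1972} = - \frac{40622535}{21692}$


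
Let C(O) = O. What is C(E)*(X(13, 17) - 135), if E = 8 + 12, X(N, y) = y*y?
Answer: 3080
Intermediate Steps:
X(N, y) = y²
E = 20
C(E)*(X(13, 17) - 135) = 20*(17² - 135) = 20*(289 - 135) = 20*154 = 3080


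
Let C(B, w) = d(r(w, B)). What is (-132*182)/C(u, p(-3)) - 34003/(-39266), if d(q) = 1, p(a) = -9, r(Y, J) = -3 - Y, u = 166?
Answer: -943292381/39266 ≈ -24023.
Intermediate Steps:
C(B, w) = 1
(-132*182)/C(u, p(-3)) - 34003/(-39266) = -132*182/1 - 34003/(-39266) = -24024*1 - 34003*(-1/39266) = -24024 + 34003/39266 = -943292381/39266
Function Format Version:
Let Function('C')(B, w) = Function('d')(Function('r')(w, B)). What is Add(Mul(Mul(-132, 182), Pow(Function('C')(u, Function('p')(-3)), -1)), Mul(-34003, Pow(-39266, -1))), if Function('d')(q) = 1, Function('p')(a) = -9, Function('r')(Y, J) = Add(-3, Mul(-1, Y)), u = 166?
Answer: Rational(-943292381, 39266) ≈ -24023.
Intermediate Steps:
Function('C')(B, w) = 1
Add(Mul(Mul(-132, 182), Pow(Function('C')(u, Function('p')(-3)), -1)), Mul(-34003, Pow(-39266, -1))) = Add(Mul(Mul(-132, 182), Pow(1, -1)), Mul(-34003, Pow(-39266, -1))) = Add(Mul(-24024, 1), Mul(-34003, Rational(-1, 39266))) = Add(-24024, Rational(34003, 39266)) = Rational(-943292381, 39266)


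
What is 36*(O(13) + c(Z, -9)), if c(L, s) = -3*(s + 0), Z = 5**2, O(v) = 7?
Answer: 1224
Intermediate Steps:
Z = 25
c(L, s) = -3*s
36*(O(13) + c(Z, -9)) = 36*(7 - 3*(-9)) = 36*(7 + 27) = 36*34 = 1224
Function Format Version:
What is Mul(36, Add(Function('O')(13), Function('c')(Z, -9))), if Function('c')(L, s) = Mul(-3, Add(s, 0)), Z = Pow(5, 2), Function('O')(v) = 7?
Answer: 1224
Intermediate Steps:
Z = 25
Function('c')(L, s) = Mul(-3, s)
Mul(36, Add(Function('O')(13), Function('c')(Z, -9))) = Mul(36, Add(7, Mul(-3, -9))) = Mul(36, Add(7, 27)) = Mul(36, 34) = 1224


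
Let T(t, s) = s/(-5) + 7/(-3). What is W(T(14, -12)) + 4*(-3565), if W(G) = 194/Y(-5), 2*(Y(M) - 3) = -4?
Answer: -14066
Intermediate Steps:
Y(M) = 1 (Y(M) = 3 + (½)*(-4) = 3 - 2 = 1)
T(t, s) = -7/3 - s/5 (T(t, s) = s*(-⅕) + 7*(-⅓) = -s/5 - 7/3 = -7/3 - s/5)
W(G) = 194 (W(G) = 194/1 = 194*1 = 194)
W(T(14, -12)) + 4*(-3565) = 194 + 4*(-3565) = 194 - 14260 = -14066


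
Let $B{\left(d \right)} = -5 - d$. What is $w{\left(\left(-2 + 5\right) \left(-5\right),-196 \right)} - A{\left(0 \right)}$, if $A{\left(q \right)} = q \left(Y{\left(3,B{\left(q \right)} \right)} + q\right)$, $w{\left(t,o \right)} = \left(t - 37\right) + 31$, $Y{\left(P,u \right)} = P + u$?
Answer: $-21$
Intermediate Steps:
$w{\left(t,o \right)} = -6 + t$ ($w{\left(t,o \right)} = \left(-37 + t\right) + 31 = -6 + t$)
$A{\left(q \right)} = - 2 q$ ($A{\left(q \right)} = q \left(\left(3 - \left(5 + q\right)\right) + q\right) = q \left(\left(-2 - q\right) + q\right) = q \left(-2\right) = - 2 q$)
$w{\left(\left(-2 + 5\right) \left(-5\right),-196 \right)} - A{\left(0 \right)} = \left(-6 + \left(-2 + 5\right) \left(-5\right)\right) - \left(-2\right) 0 = \left(-6 + 3 \left(-5\right)\right) - 0 = \left(-6 - 15\right) + 0 = -21 + 0 = -21$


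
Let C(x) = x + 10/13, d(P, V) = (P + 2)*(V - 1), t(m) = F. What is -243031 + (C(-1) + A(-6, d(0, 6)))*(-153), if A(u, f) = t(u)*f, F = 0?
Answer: -3158944/13 ≈ -2.4300e+5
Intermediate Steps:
t(m) = 0
d(P, V) = (-1 + V)*(2 + P) (d(P, V) = (2 + P)*(-1 + V) = (-1 + V)*(2 + P))
C(x) = 10/13 + x (C(x) = x + 10*(1/13) = x + 10/13 = 10/13 + x)
A(u, f) = 0 (A(u, f) = 0*f = 0)
-243031 + (C(-1) + A(-6, d(0, 6)))*(-153) = -243031 + ((10/13 - 1) + 0)*(-153) = -243031 + (-3/13 + 0)*(-153) = -243031 - 3/13*(-153) = -243031 + 459/13 = -3158944/13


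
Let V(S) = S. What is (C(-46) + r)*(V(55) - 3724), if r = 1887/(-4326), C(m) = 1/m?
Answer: 27862386/16583 ≈ 1680.2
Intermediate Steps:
r = -629/1442 (r = 1887*(-1/4326) = -629/1442 ≈ -0.43620)
(C(-46) + r)*(V(55) - 3724) = (1/(-46) - 629/1442)*(55 - 3724) = (-1/46 - 629/1442)*(-3669) = -7594/16583*(-3669) = 27862386/16583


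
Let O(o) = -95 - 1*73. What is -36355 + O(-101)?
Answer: -36523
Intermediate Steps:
O(o) = -168 (O(o) = -95 - 73 = -168)
-36355 + O(-101) = -36355 - 168 = -36523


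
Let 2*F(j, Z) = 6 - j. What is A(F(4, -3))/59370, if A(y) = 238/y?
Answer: 119/29685 ≈ 0.0040088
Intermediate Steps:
F(j, Z) = 3 - j/2 (F(j, Z) = (6 - j)/2 = 3 - j/2)
A(F(4, -3))/59370 = (238/(3 - ½*4))/59370 = (238/(3 - 2))*(1/59370) = (238/1)*(1/59370) = (238*1)*(1/59370) = 238*(1/59370) = 119/29685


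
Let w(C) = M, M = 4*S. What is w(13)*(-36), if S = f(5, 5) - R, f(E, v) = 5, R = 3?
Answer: -288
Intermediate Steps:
S = 2 (S = 5 - 1*3 = 5 - 3 = 2)
M = 8 (M = 4*2 = 8)
w(C) = 8
w(13)*(-36) = 8*(-36) = -288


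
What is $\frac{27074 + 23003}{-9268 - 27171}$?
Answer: $- \frac{50077}{36439} \approx -1.3743$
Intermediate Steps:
$\frac{27074 + 23003}{-9268 - 27171} = \frac{50077}{-36439} = 50077 \left(- \frac{1}{36439}\right) = - \frac{50077}{36439}$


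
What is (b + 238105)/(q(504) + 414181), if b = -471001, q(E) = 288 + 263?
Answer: -19408/34561 ≈ -0.56156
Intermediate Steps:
q(E) = 551
(b + 238105)/(q(504) + 414181) = (-471001 + 238105)/(551 + 414181) = -232896/414732 = -232896*1/414732 = -19408/34561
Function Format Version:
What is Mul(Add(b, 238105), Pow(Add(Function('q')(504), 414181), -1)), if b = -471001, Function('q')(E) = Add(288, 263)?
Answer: Rational(-19408, 34561) ≈ -0.56156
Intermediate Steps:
Function('q')(E) = 551
Mul(Add(b, 238105), Pow(Add(Function('q')(504), 414181), -1)) = Mul(Add(-471001, 238105), Pow(Add(551, 414181), -1)) = Mul(-232896, Pow(414732, -1)) = Mul(-232896, Rational(1, 414732)) = Rational(-19408, 34561)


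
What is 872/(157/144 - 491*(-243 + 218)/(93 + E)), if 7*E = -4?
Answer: 81242496/12474779 ≈ 6.5125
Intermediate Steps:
E = -4/7 (E = (1/7)*(-4) = -4/7 ≈ -0.57143)
872/(157/144 - 491*(-243 + 218)/(93 + E)) = 872/(157/144 - 491*(-243 + 218)/(93 - 4/7)) = 872/(157*(1/144) - 491/((647/7)/(-25))) = 872/(157/144 - 491/((647/7)*(-1/25))) = 872/(157/144 - 491/(-647/175)) = 872/(157/144 - 491*(-175/647)) = 872/(157/144 + 85925/647) = 872/(12474779/93168) = 872*(93168/12474779) = 81242496/12474779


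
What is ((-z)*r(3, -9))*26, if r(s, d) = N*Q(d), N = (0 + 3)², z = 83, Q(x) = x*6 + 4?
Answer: 971100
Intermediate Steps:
Q(x) = 4 + 6*x (Q(x) = 6*x + 4 = 4 + 6*x)
N = 9 (N = 3² = 9)
r(s, d) = 36 + 54*d (r(s, d) = 9*(4 + 6*d) = 36 + 54*d)
((-z)*r(3, -9))*26 = ((-1*83)*(36 + 54*(-9)))*26 = -83*(36 - 486)*26 = -83*(-450)*26 = 37350*26 = 971100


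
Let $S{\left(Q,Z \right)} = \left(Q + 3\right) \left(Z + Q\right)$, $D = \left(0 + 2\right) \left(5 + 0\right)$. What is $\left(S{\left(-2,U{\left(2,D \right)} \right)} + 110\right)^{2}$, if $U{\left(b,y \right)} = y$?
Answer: $13924$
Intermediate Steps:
$D = 10$ ($D = 2 \cdot 5 = 10$)
$S{\left(Q,Z \right)} = \left(3 + Q\right) \left(Q + Z\right)$
$\left(S{\left(-2,U{\left(2,D \right)} \right)} + 110\right)^{2} = \left(\left(\left(-2\right)^{2} + 3 \left(-2\right) + 3 \cdot 10 - 20\right) + 110\right)^{2} = \left(\left(4 - 6 + 30 - 20\right) + 110\right)^{2} = \left(8 + 110\right)^{2} = 118^{2} = 13924$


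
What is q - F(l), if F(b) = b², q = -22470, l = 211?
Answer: -66991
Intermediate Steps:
q - F(l) = -22470 - 1*211² = -22470 - 1*44521 = -22470 - 44521 = -66991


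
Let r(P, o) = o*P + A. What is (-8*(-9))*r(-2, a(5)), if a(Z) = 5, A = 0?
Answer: -720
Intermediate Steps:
r(P, o) = P*o (r(P, o) = o*P + 0 = P*o + 0 = P*o)
(-8*(-9))*r(-2, a(5)) = (-8*(-9))*(-2*5) = 72*(-10) = -720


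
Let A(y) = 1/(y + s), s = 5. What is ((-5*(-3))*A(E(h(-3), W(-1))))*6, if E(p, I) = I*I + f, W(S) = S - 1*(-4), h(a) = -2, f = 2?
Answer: 45/8 ≈ 5.6250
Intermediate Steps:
W(S) = 4 + S (W(S) = S + 4 = 4 + S)
E(p, I) = 2 + I² (E(p, I) = I*I + 2 = I² + 2 = 2 + I²)
A(y) = 1/(5 + y) (A(y) = 1/(y + 5) = 1/(5 + y))
((-5*(-3))*A(E(h(-3), W(-1))))*6 = ((-5*(-3))/(5 + (2 + (4 - 1)²)))*6 = (15/(5 + (2 + 3²)))*6 = (15/(5 + (2 + 9)))*6 = (15/(5 + 11))*6 = (15/16)*6 = 45/8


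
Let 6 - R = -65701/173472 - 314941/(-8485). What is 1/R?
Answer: -1471909920/45244512647 ≈ -0.032532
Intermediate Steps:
R = -45244512647/1471909920 (R = 6 - (-65701/173472 - 314941/(-8485)) = 6 - (-65701*1/173472 - 314941*(-1/8485)) = 6 - (-65701/173472 + 314941/8485) = 6 - 1*54075972167/1471909920 = 6 - 54075972167/1471909920 = -45244512647/1471909920 ≈ -30.739)
1/R = 1/(-45244512647/1471909920) = -1471909920/45244512647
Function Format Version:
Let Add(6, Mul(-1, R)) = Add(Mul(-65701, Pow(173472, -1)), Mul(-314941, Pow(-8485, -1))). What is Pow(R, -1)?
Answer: Rational(-1471909920, 45244512647) ≈ -0.032532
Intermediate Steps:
R = Rational(-45244512647, 1471909920) (R = Add(6, Mul(-1, Add(Mul(-65701, Pow(173472, -1)), Mul(-314941, Pow(-8485, -1))))) = Add(6, Mul(-1, Add(Mul(-65701, Rational(1, 173472)), Mul(-314941, Rational(-1, 8485))))) = Add(6, Mul(-1, Add(Rational(-65701, 173472), Rational(314941, 8485)))) = Add(6, Mul(-1, Rational(54075972167, 1471909920))) = Add(6, Rational(-54075972167, 1471909920)) = Rational(-45244512647, 1471909920) ≈ -30.739)
Pow(R, -1) = Pow(Rational(-45244512647, 1471909920), -1) = Rational(-1471909920, 45244512647)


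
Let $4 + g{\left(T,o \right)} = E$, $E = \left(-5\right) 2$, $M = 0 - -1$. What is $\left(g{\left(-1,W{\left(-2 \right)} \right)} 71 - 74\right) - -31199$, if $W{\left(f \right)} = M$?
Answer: $30131$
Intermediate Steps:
$M = 1$ ($M = 0 + 1 = 1$)
$W{\left(f \right)} = 1$
$E = -10$
$g{\left(T,o \right)} = -14$ ($g{\left(T,o \right)} = -4 - 10 = -14$)
$\left(g{\left(-1,W{\left(-2 \right)} \right)} 71 - 74\right) - -31199 = \left(\left(-14\right) 71 - 74\right) - -31199 = \left(-994 - 74\right) + 31199 = -1068 + 31199 = 30131$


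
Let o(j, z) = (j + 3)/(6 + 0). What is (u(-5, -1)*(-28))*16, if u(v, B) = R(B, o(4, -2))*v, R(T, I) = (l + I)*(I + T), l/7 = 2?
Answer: 50960/9 ≈ 5662.2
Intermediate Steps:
l = 14 (l = 7*2 = 14)
o(j, z) = 1/2 + j/6 (o(j, z) = (3 + j)/6 = (3 + j)*(1/6) = 1/2 + j/6)
R(T, I) = (14 + I)*(I + T)
u(v, B) = v*(637/36 + 91*B/6) (u(v, B) = ((1/2 + (1/6)*4)**2 + 14*(1/2 + (1/6)*4) + 14*B + (1/2 + (1/6)*4)*B)*v = ((1/2 + 2/3)**2 + 14*(1/2 + 2/3) + 14*B + (1/2 + 2/3)*B)*v = ((7/6)**2 + 14*(7/6) + 14*B + 7*B/6)*v = (49/36 + 49/3 + 14*B + 7*B/6)*v = (637/36 + 91*B/6)*v = v*(637/36 + 91*B/6))
(u(-5, -1)*(-28))*16 = (((91/36)*(-5)*(7 + 6*(-1)))*(-28))*16 = (((91/36)*(-5)*(7 - 6))*(-28))*16 = (((91/36)*(-5)*1)*(-28))*16 = -455/36*(-28)*16 = (3185/9)*16 = 50960/9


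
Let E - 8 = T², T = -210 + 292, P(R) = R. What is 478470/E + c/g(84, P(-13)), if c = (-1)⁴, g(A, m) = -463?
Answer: 36920813/519486 ≈ 71.072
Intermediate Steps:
T = 82
E = 6732 (E = 8 + 82² = 8 + 6724 = 6732)
c = 1
478470/E + c/g(84, P(-13)) = 478470/6732 + 1/(-463) = 478470*(1/6732) + 1*(-1/463) = 79745/1122 - 1/463 = 36920813/519486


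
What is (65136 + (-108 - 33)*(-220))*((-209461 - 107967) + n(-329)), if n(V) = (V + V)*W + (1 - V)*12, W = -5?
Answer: -29825475768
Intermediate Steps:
n(V) = 12 - 22*V (n(V) = (V + V)*(-5) + (1 - V)*12 = (2*V)*(-5) + (12 - 12*V) = -10*V + (12 - 12*V) = 12 - 22*V)
(65136 + (-108 - 33)*(-220))*((-209461 - 107967) + n(-329)) = (65136 + (-108 - 33)*(-220))*((-209461 - 107967) + (12 - 22*(-329))) = (65136 - 141*(-220))*(-317428 + (12 + 7238)) = (65136 + 31020)*(-317428 + 7250) = 96156*(-310178) = -29825475768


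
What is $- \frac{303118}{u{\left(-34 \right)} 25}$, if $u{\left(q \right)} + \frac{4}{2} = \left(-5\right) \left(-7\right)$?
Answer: $- \frac{303118}{825} \approx -367.42$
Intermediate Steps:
$u{\left(q \right)} = 33$ ($u{\left(q \right)} = -2 - -35 = -2 + 35 = 33$)
$- \frac{303118}{u{\left(-34 \right)} 25} = - \frac{303118}{33 \cdot 25} = - \frac{303118}{825}$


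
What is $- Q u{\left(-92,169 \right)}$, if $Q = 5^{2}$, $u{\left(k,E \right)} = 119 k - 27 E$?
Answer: $387775$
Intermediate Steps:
$u{\left(k,E \right)} = - 27 E + 119 k$
$Q = 25$
$- Q u{\left(-92,169 \right)} = \left(-1\right) 25 \left(\left(-27\right) 169 + 119 \left(-92\right)\right) = - 25 \left(-4563 - 10948\right) = \left(-25\right) \left(-15511\right) = 387775$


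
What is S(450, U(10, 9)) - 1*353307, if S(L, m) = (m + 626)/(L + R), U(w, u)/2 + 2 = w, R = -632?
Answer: -32151258/91 ≈ -3.5331e+5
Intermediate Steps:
U(w, u) = -4 + 2*w
S(L, m) = (626 + m)/(-632 + L) (S(L, m) = (m + 626)/(L - 632) = (626 + m)/(-632 + L))
S(450, U(10, 9)) - 1*353307 = (626 + (-4 + 2*10))/(-632 + 450) - 1*353307 = (626 + (-4 + 20))/(-182) - 353307 = -(626 + 16)/182 - 353307 = -1/182*642 - 353307 = -321/91 - 353307 = -32151258/91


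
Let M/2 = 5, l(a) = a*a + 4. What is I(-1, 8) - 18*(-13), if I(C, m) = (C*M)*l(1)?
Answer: 184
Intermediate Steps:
l(a) = 4 + a² (l(a) = a² + 4 = 4 + a²)
M = 10 (M = 2*5 = 10)
I(C, m) = 50*C (I(C, m) = (C*10)*(4 + 1²) = (10*C)*(4 + 1) = (10*C)*5 = 50*C)
I(-1, 8) - 18*(-13) = 50*(-1) - 18*(-13) = -50 + 234 = 184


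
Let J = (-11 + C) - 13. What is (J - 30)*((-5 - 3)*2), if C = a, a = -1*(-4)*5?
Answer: 544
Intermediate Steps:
a = 20 (a = 4*5 = 20)
C = 20
J = -4 (J = (-11 + 20) - 13 = 9 - 13 = -4)
(J - 30)*((-5 - 3)*2) = (-4 - 30)*((-5 - 3)*2) = -(-272)*2 = -34*(-16) = 544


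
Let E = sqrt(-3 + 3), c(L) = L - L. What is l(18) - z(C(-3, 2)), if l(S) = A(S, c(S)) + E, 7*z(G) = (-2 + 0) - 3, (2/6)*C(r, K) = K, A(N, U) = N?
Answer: 131/7 ≈ 18.714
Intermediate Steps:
c(L) = 0
C(r, K) = 3*K
E = 0 (E = sqrt(0) = 0)
z(G) = -5/7 (z(G) = ((-2 + 0) - 3)/7 = (-2 - 3)/7 = (1/7)*(-5) = -5/7)
l(S) = S (l(S) = S + 0 = S)
l(18) - z(C(-3, 2)) = 18 - 1*(-5/7) = 18 + 5/7 = 131/7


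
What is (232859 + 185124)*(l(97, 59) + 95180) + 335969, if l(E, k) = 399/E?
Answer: 3859210692390/97 ≈ 3.9786e+10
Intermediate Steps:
(232859 + 185124)*(l(97, 59) + 95180) + 335969 = (232859 + 185124)*(399/97 + 95180) + 335969 = 417983*(399*(1/97) + 95180) + 335969 = 417983*(399/97 + 95180) + 335969 = 417983*(9232859/97) + 335969 = 3859178103397/97 + 335969 = 3859210692390/97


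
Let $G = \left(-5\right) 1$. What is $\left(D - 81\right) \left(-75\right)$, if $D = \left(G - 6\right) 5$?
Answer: $10200$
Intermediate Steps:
$G = -5$
$D = -55$ ($D = \left(-5 - 6\right) 5 = \left(-11\right) 5 = -55$)
$\left(D - 81\right) \left(-75\right) = \left(-55 - 81\right) \left(-75\right) = \left(-136\right) \left(-75\right) = 10200$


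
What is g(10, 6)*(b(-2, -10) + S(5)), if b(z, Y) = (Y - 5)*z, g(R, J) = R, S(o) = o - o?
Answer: 300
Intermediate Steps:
S(o) = 0
b(z, Y) = z*(-5 + Y) (b(z, Y) = (-5 + Y)*z = z*(-5 + Y))
g(10, 6)*(b(-2, -10) + S(5)) = 10*(-2*(-5 - 10) + 0) = 10*(-2*(-15) + 0) = 10*(30 + 0) = 10*30 = 300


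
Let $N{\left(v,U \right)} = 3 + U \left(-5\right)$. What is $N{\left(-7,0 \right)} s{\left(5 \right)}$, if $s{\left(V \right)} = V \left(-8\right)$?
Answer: $-120$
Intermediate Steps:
$N{\left(v,U \right)} = 3 - 5 U$
$s{\left(V \right)} = - 8 V$
$N{\left(-7,0 \right)} s{\left(5 \right)} = \left(3 - 0\right) \left(\left(-8\right) 5\right) = \left(3 + 0\right) \left(-40\right) = 3 \left(-40\right) = -120$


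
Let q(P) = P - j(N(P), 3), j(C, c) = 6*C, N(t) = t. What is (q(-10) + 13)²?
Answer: 3969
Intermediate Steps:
q(P) = -5*P (q(P) = P - 6*P = -5*P)
(q(-10) + 13)² = (-5*(-10) + 13)² = (50 + 13)² = 63² = 3969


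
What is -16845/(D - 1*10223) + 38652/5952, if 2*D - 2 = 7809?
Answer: 11481515/1253392 ≈ 9.1604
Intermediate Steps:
D = 7811/2 (D = 1 + (1/2)*7809 = 1 + 7809/2 = 7811/2 ≈ 3905.5)
-16845/(D - 1*10223) + 38652/5952 = -16845/(7811/2 - 1*10223) + 38652/5952 = -16845/(7811/2 - 10223) + 38652*(1/5952) = -16845/(-12635/2) + 3221/496 = -16845*(-2/12635) + 3221/496 = 6738/2527 + 3221/496 = 11481515/1253392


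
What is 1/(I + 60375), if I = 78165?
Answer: 1/138540 ≈ 7.2181e-6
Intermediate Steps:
1/(I + 60375) = 1/(78165 + 60375) = 1/138540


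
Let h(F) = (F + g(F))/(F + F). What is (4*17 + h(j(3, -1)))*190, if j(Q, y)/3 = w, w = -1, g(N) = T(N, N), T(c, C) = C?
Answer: 13110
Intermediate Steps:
g(N) = N
j(Q, y) = -3 (j(Q, y) = 3*(-1) = -3)
h(F) = 1 (h(F) = (F + F)/(F + F) = (2*F)/((2*F)) = (2*F)*(1/(2*F)) = 1)
(4*17 + h(j(3, -1)))*190 = (4*17 + 1)*190 = (68 + 1)*190 = 69*190 = 13110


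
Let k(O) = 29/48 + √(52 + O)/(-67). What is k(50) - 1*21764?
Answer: -1044643/48 - √102/67 ≈ -21764.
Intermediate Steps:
k(O) = 29/48 - √(52 + O)/67 (k(O) = 29*(1/48) + √(52 + O)*(-1/67) = 29/48 - √(52 + O)/67)
k(50) - 1*21764 = (29/48 - √(52 + 50)/67) - 1*21764 = (29/48 - √102/67) - 21764 = -1044643/48 - √102/67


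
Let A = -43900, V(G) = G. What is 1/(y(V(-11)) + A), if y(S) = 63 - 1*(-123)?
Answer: -1/43714 ≈ -2.2876e-5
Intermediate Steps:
y(S) = 186 (y(S) = 63 + 123 = 186)
1/(y(V(-11)) + A) = 1/(186 - 43900) = 1/(-43714) = -1/43714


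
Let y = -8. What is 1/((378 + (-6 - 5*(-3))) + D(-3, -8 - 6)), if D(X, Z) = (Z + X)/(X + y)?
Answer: 11/4274 ≈ 0.0025737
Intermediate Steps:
D(X, Z) = (X + Z)/(-8 + X) (D(X, Z) = (Z + X)/(X - 8) = (X + Z)/(-8 + X))
1/((378 + (-6 - 5*(-3))) + D(-3, -8 - 6)) = 1/((378 + (-6 - 5*(-3))) + (-3 + (-8 - 6))/(-8 - 3)) = 1/((378 + (-6 + 15)) + (-3 - 14)/(-11)) = 1/((378 + 9) - 1/11*(-17)) = 1/(387 + 17/11) = 1/(4274/11) = 11/4274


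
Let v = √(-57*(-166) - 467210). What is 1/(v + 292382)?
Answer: 146191/42743845836 - 19*I*√317/42743845836 ≈ 3.4202e-6 - 7.9143e-9*I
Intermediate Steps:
v = 38*I*√317 (v = √(9462 - 467210) = √(-457748) = 38*I*√317 ≈ 676.57*I)
1/(v + 292382) = 1/(38*I*√317 + 292382) = 1/(292382 + 38*I*√317)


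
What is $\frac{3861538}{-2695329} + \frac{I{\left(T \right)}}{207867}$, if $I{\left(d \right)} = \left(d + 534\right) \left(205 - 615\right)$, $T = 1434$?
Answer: $- \frac{992497794322}{186756651081} \approx -5.3144$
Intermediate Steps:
$I{\left(d \right)} = -218940 - 410 d$ ($I{\left(d \right)} = \left(534 + d\right) \left(-410\right) = -218940 - 410 d$)
$\frac{3861538}{-2695329} + \frac{I{\left(T \right)}}{207867} = \frac{3861538}{-2695329} + \frac{-218940 - 587940}{207867} = 3861538 \left(- \frac{1}{2695329}\right) + \left(-218940 - 587940\right) \frac{1}{207867} = - \frac{3861538}{2695329} - \frac{268960}{69289} = - \frac{992497794322}{186756651081}$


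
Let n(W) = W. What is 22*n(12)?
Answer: 264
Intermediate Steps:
22*n(12) = 22*12 = 264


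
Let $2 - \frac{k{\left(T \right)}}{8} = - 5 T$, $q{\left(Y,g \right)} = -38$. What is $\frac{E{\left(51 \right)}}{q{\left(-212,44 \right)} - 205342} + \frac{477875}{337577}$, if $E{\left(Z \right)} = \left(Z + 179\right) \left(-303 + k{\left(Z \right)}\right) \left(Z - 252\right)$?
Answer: $\frac{915192925471}{2311052142} \approx 396.01$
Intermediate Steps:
$k{\left(T \right)} = 16 + 40 T$ ($k{\left(T \right)} = 16 - 8 \left(- 5 T\right) = 16 + 40 T$)
$E{\left(Z \right)} = \left(-287 + 40 Z\right) \left(-252 + Z\right) \left(179 + Z\right)$ ($E{\left(Z \right)} = \left(Z + 179\right) \left(-303 + \left(16 + 40 Z\right)\right) \left(Z - 252\right) = \left(179 + Z\right) \left(-287 + 40 Z\right) \left(-252 + Z\right) = \left(-287 + 40 Z\right) \left(179 + Z\right) \left(-252 + Z\right) = \left(-287 + 40 Z\right) \left(-252 + Z\right) \left(179 + Z\right)$)
$\frac{E{\left(51 \right)}}{q{\left(-212,44 \right)} - 205342} + \frac{477875}{337577} = \frac{12945996 - 90951819 - 3207 \cdot 51^{2} + 40 \cdot 51^{3}}{-38 - 205342} + \frac{477875}{337577} = \frac{12945996 - 90951819 - 8341407 + 40 \cdot 132651}{-205380} + 477875 \cdot \frac{1}{337577} = \left(12945996 - 90951819 - 8341407 + 5306040\right) \left(- \frac{1}{205380}\right) + \frac{477875}{337577} = \left(-81041190\right) \left(- \frac{1}{205380}\right) + \frac{477875}{337577} = \frac{2701373}{6846} + \frac{477875}{337577} = \frac{915192925471}{2311052142}$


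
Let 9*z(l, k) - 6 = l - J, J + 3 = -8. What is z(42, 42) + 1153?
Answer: 10436/9 ≈ 1159.6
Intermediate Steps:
J = -11 (J = -3 - 8 = -11)
z(l, k) = 17/9 + l/9 (z(l, k) = ⅔ + (l - 1*(-11))/9 = ⅔ + (l + 11)/9 = ⅔ + (11 + l)/9 = ⅔ + (11/9 + l/9) = 17/9 + l/9)
z(42, 42) + 1153 = (17/9 + (⅑)*42) + 1153 = (17/9 + 14/3) + 1153 = 59/9 + 1153 = 10436/9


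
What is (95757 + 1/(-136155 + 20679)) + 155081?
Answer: 28965768887/115476 ≈ 2.5084e+5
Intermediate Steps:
(95757 + 1/(-136155 + 20679)) + 155081 = (95757 + 1/(-115476)) + 155081 = (95757 - 1/115476) + 155081 = 11057635331/115476 + 155081 = 28965768887/115476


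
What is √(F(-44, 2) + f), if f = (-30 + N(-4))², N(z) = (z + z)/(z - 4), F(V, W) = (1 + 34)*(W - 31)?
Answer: I*√174 ≈ 13.191*I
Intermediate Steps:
F(V, W) = -1085 + 35*W (F(V, W) = 35*(-31 + W) = -1085 + 35*W)
N(z) = 2*z/(-4 + z) (N(z) = (2*z)/(-4 + z) = 2*z/(-4 + z))
f = 841 (f = (-30 + 2*(-4)/(-4 - 4))² = (-30 + 2*(-4)/(-8))² = (-30 + 2*(-4)*(-⅛))² = (-30 + 1)² = (-29)² = 841)
√(F(-44, 2) + f) = √((-1085 + 35*2) + 841) = √((-1085 + 70) + 841) = √(-1015 + 841) = √(-174) = I*√174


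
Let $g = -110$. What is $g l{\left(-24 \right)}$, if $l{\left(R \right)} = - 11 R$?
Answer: $-29040$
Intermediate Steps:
$g l{\left(-24 \right)} = - 110 \left(\left(-11\right) \left(-24\right)\right) = \left(-110\right) 264 = -29040$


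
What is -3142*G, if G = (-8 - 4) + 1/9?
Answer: 336194/9 ≈ 37355.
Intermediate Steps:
G = -107/9 (G = -12 + ⅑ = -107/9 ≈ -11.889)
-3142*G = -3142*(-107/9) = 336194/9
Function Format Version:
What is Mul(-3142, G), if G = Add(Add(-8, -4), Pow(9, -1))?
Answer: Rational(336194, 9) ≈ 37355.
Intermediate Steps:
G = Rational(-107, 9) (G = Add(-12, Rational(1, 9)) = Rational(-107, 9) ≈ -11.889)
Mul(-3142, G) = Mul(-3142, Rational(-107, 9)) = Rational(336194, 9)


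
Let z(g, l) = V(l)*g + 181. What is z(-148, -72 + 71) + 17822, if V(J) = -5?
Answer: 18743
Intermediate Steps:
z(g, l) = 181 - 5*g (z(g, l) = -5*g + 181 = 181 - 5*g)
z(-148, -72 + 71) + 17822 = (181 - 5*(-148)) + 17822 = (181 + 740) + 17822 = 921 + 17822 = 18743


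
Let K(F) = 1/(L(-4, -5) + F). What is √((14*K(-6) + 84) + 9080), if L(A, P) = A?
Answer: √229065/5 ≈ 95.721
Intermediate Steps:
K(F) = 1/(-4 + F)
√((14*K(-6) + 84) + 9080) = √((14/(-4 - 6) + 84) + 9080) = √((14/(-10) + 84) + 9080) = √((14*(-⅒) + 84) + 9080) = √((-7/5 + 84) + 9080) = √(413/5 + 9080) = √(45813/5) = √229065/5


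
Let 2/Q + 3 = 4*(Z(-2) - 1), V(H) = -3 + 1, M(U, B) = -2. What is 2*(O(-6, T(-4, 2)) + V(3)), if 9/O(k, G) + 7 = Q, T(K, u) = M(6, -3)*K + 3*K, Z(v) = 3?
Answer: -74/11 ≈ -6.7273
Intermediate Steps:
V(H) = -2
T(K, u) = K (T(K, u) = -2*K + 3*K = K)
Q = 2/5 (Q = 2/(-3 + 4*(3 - 1)) = 2/(-3 + 4*2) = 2/(-3 + 8) = 2/5 ≈ 0.40000)
O(k, G) = -15/11 (O(k, G) = 9/(-7 + 2/5) = 9/(-33/5) = 9*(-5/33) = -15/11)
2*(O(-6, T(-4, 2)) + V(3)) = 2*(-15/11 - 2) = 2*(-37/11) = -74/11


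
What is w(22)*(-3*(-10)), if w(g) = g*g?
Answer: 14520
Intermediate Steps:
w(g) = g**2
w(22)*(-3*(-10)) = 22**2*(-3*(-10)) = 484*30 = 14520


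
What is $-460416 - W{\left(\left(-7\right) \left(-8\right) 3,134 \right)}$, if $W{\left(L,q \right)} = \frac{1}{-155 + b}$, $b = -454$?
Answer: $- \frac{280393343}{609} \approx -4.6042 \cdot 10^{5}$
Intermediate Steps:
$W{\left(L,q \right)} = - \frac{1}{609}$ ($W{\left(L,q \right)} = \frac{1}{-155 - 454} = \frac{1}{-609} = - \frac{1}{609}$)
$-460416 - W{\left(\left(-7\right) \left(-8\right) 3,134 \right)} = -460416 - - \frac{1}{609} = -460416 + \frac{1}{609} = - \frac{280393343}{609}$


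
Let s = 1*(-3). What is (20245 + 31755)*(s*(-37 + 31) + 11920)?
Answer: 620776000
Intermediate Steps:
s = -3
(20245 + 31755)*(s*(-37 + 31) + 11920) = (20245 + 31755)*(-3*(-37 + 31) + 11920) = 52000*(-3*(-6) + 11920) = 52000*(18 + 11920) = 52000*11938 = 620776000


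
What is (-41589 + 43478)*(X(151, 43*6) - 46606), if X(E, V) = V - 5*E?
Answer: -88977567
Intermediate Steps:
(-41589 + 43478)*(X(151, 43*6) - 46606) = (-41589 + 43478)*((43*6 - 5*151) - 46606) = 1889*((258 - 755) - 46606) = 1889*(-497 - 46606) = 1889*(-47103) = -88977567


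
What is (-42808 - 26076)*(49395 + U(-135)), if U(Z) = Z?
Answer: -3393225840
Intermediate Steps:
(-42808 - 26076)*(49395 + U(-135)) = (-42808 - 26076)*(49395 - 135) = -68884*49260 = -3393225840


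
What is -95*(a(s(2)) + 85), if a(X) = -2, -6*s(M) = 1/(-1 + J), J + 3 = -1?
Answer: -7885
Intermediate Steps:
J = -4 (J = -3 - 1 = -4)
s(M) = 1/30 (s(M) = -1/(6*(-1 - 4)) = -⅙/(-5) = -⅙*(-⅕) = 1/30)
-95*(a(s(2)) + 85) = -95*(-2 + 85) = -95*83 = -7885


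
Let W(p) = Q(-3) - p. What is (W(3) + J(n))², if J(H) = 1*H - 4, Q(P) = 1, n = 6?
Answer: 0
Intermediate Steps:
J(H) = -4 + H (J(H) = H - 4 = -4 + H)
W(p) = 1 - p
(W(3) + J(n))² = ((1 - 1*3) + (-4 + 6))² = ((1 - 3) + 2)² = (-2 + 2)² = 0² = 0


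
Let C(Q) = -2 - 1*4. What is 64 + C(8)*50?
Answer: -236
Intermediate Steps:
C(Q) = -6 (C(Q) = -2 - 4 = -6)
64 + C(8)*50 = 64 - 6*50 = 64 - 300 = -236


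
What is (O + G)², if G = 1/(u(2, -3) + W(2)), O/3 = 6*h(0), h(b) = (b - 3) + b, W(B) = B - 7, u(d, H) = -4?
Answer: 237169/81 ≈ 2928.0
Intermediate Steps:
W(B) = -7 + B
h(b) = -3 + 2*b (h(b) = (-3 + b) + b = -3 + 2*b)
O = -54 (O = 3*(6*(-3 + 2*0)) = 3*(6*(-3 + 0)) = 3*(6*(-3)) = 3*(-18) = -54)
G = -⅑ (G = 1/(-4 + (-7 + 2)) = 1/(-4 - 5) = 1/(-9) = -⅑ ≈ -0.11111)
(O + G)² = (-54 - ⅑)² = (-487/9)² = 237169/81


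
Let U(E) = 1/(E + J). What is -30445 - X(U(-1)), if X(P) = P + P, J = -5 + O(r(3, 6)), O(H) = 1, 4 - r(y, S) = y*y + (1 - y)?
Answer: -152223/5 ≈ -30445.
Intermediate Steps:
r(y, S) = 3 + y - y² (r(y, S) = 4 - (y*y + (1 - y)) = 4 - (y² + (1 - y)) = 4 - (1 + y² - y) = 4 + (-1 + y - y²) = 3 + y - y²)
J = -4 (J = -5 + 1 = -4)
U(E) = 1/(-4 + E) (U(E) = 1/(E - 4) = 1/(-4 + E))
X(P) = 2*P
-30445 - X(U(-1)) = -30445 - 2/(-4 - 1) = -30445 - 2/(-5) = -30445 - 2*(-1)/5 = -30445 - 1*(-⅖) = -30445 + ⅖ = -152223/5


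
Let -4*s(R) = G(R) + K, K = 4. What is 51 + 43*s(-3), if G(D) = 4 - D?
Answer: -269/4 ≈ -67.250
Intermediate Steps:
s(R) = -2 + R/4 (s(R) = -((4 - R) + 4)/4 = -(8 - R)/4 = -2 + R/4)
51 + 43*s(-3) = 51 + 43*(-2 + (¼)*(-3)) = 51 + 43*(-2 - ¾) = 51 + 43*(-11/4) = 51 - 473/4 = -269/4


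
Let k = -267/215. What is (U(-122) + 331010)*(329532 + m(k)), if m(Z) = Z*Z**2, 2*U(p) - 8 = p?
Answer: 1083868942450399161/9938375 ≈ 1.0906e+11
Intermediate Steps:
U(p) = 4 + p/2
k = -267/215 (k = -267*1/215 = -267/215 ≈ -1.2419)
m(Z) = Z**3
(U(-122) + 331010)*(329532 + m(k)) = ((4 + (1/2)*(-122)) + 331010)*(329532 + (-267/215)**3) = ((4 - 61) + 331010)*(329532 - 19034163/9938375) = (-57 + 331010)*(3274993556337/9938375) = 330953*(3274993556337/9938375) = 1083868942450399161/9938375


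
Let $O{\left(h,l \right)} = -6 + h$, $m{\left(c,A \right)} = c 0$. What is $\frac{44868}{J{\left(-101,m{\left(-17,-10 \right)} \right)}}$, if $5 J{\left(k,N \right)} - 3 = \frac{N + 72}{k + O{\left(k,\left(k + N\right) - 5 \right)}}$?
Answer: $\frac{1944280}{23} \approx 84534.0$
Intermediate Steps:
$m{\left(c,A \right)} = 0$
$J{\left(k,N \right)} = \frac{3}{5} + \frac{72 + N}{5 \left(-6 + 2 k\right)}$ ($J{\left(k,N \right)} = \frac{3}{5} + \frac{\left(N + 72\right) \frac{1}{k + \left(-6 + k\right)}}{5} = \frac{3}{5} + \frac{\left(72 + N\right) \frac{1}{-6 + 2 k}}{5} = \frac{3}{5} + \frac{\frac{1}{-6 + 2 k} \left(72 + N\right)}{5} = \frac{3}{5} + \frac{72 + N}{5 \left(-6 + 2 k\right)}$)
$\frac{44868}{J{\left(-101,m{\left(-17,-10 \right)} \right)}} = \frac{44868}{\frac{1}{10} \frac{1}{-3 - 101} \left(54 + 0 + 6 \left(-101\right)\right)} = \frac{44868}{\frac{1}{10} \frac{1}{-104} \left(54 + 0 - 606\right)} = \frac{44868}{\frac{1}{10} \left(- \frac{1}{104}\right) \left(-552\right)} = \frac{44868}{\frac{69}{130}} = 44868 \cdot \frac{130}{69} = \frac{1944280}{23}$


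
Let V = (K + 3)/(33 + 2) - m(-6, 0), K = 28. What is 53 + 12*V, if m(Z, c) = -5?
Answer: 4327/35 ≈ 123.63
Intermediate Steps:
V = 206/35 (V = (28 + 3)/(33 + 2) - 1*(-5) = 31/35 + 5 = 206/35 ≈ 5.8857)
53 + 12*V = 53 + 12*(206/35) = 53 + 2472/35 = 4327/35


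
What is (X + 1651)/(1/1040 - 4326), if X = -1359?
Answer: -303680/4499039 ≈ -0.067499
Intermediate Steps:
(X + 1651)/(1/1040 - 4326) = (-1359 + 1651)/(1/1040 - 4326) = 292/(1/1040 - 4326) = 292/(-4499039/1040) = 292*(-1040/4499039) = -303680/4499039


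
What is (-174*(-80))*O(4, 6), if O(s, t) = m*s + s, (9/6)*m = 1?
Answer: 92800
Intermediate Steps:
m = 2/3 (m = (2/3)*1 = 2/3 ≈ 0.66667)
O(s, t) = 5*s/3 (O(s, t) = 2*s/3 + s = 5*s/3)
(-174*(-80))*O(4, 6) = (-174*(-80))*((5/3)*4) = 13920*(20/3) = 92800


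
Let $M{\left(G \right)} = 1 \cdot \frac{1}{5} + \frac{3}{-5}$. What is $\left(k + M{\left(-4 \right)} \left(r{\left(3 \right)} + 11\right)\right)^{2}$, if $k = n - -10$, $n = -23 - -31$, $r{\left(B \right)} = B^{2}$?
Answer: $100$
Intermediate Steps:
$M{\left(G \right)} = - \frac{2}{5}$ ($M{\left(G \right)} = 1 \cdot \frac{1}{5} + 3 \left(- \frac{1}{5}\right) = \frac{1}{5} - \frac{3}{5} = - \frac{2}{5}$)
$n = 8$ ($n = -23 + 31 = 8$)
$k = 18$ ($k = 8 - -10 = 8 + 10 = 18$)
$\left(k + M{\left(-4 \right)} \left(r{\left(3 \right)} + 11\right)\right)^{2} = \left(18 - \frac{2 \left(3^{2} + 11\right)}{5}\right)^{2} = \left(18 - \frac{2 \left(9 + 11\right)}{5}\right)^{2} = \left(18 - 8\right)^{2} = 10^{2} = 100$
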